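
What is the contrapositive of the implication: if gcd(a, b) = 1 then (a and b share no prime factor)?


The contrapositive of (P → Q) is (¬Q → ¬P); it is logically equivalent to the original.
Here P = 'gcd(a, b) = 1' and Q = '(a and b share no prime factor)'.

If not ((a and b share no prime factor)), then not (gcd(a, b) = 1).


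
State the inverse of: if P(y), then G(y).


The inverse of (P → Q) is (¬P → ¬Q). It is equivalent to the converse, not to the original.
Here P = 'P(y)' and Q = 'G(y)'.

If not (P(y)), then not (G(y)).


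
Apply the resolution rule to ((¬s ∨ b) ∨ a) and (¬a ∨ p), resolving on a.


The clauses contain complementary literals a and ¬a.
Resolution eliminates this pair and disjoins the remaining literals (merging duplicates).

((b ∨ ¬s) ∨ p)


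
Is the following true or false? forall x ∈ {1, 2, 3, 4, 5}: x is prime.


Evaluate the predicate on each element: 1:False, 2:True, 3:True, 4:False, 5:True.
Counterexample x = 1 fails the predicate.

False


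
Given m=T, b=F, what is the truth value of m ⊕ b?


Exclusive or is true when exactly one operand is true.
Substitute: m=T, b=F.
T ⊕ F evaluates to T.

T


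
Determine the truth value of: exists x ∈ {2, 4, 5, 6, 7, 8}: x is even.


Evaluate the predicate on each element: 2:True, 4:True, 5:False, 6:True, 7:False, 8:True.
Witness x = 2 satisfies the predicate.

True


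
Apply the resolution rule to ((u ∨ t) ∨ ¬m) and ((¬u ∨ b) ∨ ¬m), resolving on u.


The clauses contain complementary literals u and ¬u.
Resolution eliminates this pair and disjoins the remaining literals (merging duplicates).

((¬m ∨ t) ∨ b)


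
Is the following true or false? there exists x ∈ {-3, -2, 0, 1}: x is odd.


Evaluate the predicate on each element: -3:T, -2:F, 0:F, 1:T.
Witness x = -3 satisfies the predicate.

T


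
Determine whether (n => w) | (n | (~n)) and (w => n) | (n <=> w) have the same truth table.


Compare truth tables:
n | w | φ | ψ
-------------
False | False | True | True
True | False | True | True
False | True | True | False
True | True | True | True
They differ at row 3 (n=False, w=True): φ=True but ψ=False.

No, they are not logically equivalent.


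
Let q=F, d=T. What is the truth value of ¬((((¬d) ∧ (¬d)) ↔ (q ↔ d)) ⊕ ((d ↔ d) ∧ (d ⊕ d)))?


Substitute q=F, d=T:
¬d = F
¬d = F
(¬d) ∧ (¬d) = F ∧ F = F
q ↔ d = F ↔ T = F
((¬d) ∧ (¬d)) ↔ (q ↔ d) = F ↔ F = T
d ↔ d = T ↔ T = T
d ⊕ d = T ⊕ T = F
(d ↔ d) ∧ (d ⊕ d) = T ∧ F = F
(((¬d) ∧ (¬d)) ↔ (q ↔ d)) ⊕ ((d ↔ d) ∧ (d ⊕ d)) = T ⊕ F = T
¬((((¬d) ∧ (¬d)) ↔ (q ↔ d)) ⊕ ((d ↔ d) ∧ (d ⊕ d))) = F

F


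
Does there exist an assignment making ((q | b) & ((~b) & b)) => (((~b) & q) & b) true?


Search for a satisfying assignment over {b, q}.
Try b=False, q=False: the formula evaluates to True.
A satisfying assignment exists.

Satisfiable.


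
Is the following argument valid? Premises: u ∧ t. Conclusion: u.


This matches the form of conjunction elimination: the conclusion follows in every model of the premises.

Valid.


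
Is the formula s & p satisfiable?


Search for a satisfying assignment over {p, s}.
Try p=True, s=True: the formula evaluates to True.
A satisfying assignment exists.

Satisfiable.


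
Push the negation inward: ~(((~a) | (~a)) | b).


De Morgan: the negation of a disjunction is the conjunction of the negations.
Distribute ~ across |, flipping it to &, and negate each literal.

(a & a) & (~b)


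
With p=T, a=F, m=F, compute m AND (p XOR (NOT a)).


Substitute p=T, a=F, m=F:
NOT a = T
p XOR (NOT a) = T XOR T = F
m AND (p XOR (NOT a)) = F AND F = F

F


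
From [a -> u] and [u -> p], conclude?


Hypothetical syllogism: from (P → Q) and (Q → R), infer (P → R).
Chain the two implications through the shared middle term 'u'.

a -> p


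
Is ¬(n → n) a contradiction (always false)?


Truth table over {n}:
n | φ
-----
F | F
T | F
Every row is false.

Yes, it is a contradiction.


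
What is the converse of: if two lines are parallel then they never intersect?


The converse of (P → Q) is (Q → P). It is not in general equivalent to the original.
Here P = 'two lines are parallel' and Q = 'they never intersect'.

If they never intersect, then two lines are parallel.


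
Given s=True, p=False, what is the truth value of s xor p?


Exclusive or is true when exactly one operand is true.
Substitute: s=True, p=False.
True xor False evaluates to True.

True


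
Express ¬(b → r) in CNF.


Step 1: Rewrite b → r as ¬b ∨ r.
Step 2: Negate: ¬(¬b ∨ r) = b ∧ ¬r (De Morgan + double negation).

b ∧ (¬r)


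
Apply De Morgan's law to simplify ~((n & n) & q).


De Morgan: the negation of a conjunction is the disjunction of the negations.
Distribute ~ across &, flipping it to |, and negate each literal.

((~n) | (~n)) | (~q)


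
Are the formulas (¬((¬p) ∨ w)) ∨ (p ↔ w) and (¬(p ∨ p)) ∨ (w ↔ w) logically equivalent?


Compare truth tables:
p | w | φ | ψ
-------------
F | F | T | T
T | F | T | T
F | T | F | T
T | T | T | T
They differ at row 3 (p=F, w=T): φ=F but ψ=T.

No, they are not logically equivalent.


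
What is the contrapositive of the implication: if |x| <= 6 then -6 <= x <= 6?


The contrapositive of (P → Q) is (¬Q → ¬P); it is logically equivalent to the original.
Here P = '|x| <= 6' and Q = '-6 <= x <= 6'.

If not (-6 <= x <= 6), then not (|x| <= 6).


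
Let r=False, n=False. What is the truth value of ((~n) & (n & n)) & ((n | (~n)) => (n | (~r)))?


Substitute r=False, n=False:
~n = True
n & n = False & False = False
(~n) & (n & n) = True & False = False
~n = True
n | (~n) = False | True = True
~r = True
n | (~r) = False | True = True
(n | (~n)) => (n | (~r)) = True => True = True
((~n) & (n & n)) & ((n | (~n)) => (n | (~r))) = False & True = False

False


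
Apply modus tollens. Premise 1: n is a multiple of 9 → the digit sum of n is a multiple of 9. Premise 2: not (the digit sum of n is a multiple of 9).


Modus tollens: from (P → Q) and ¬Q, infer ¬P.
Q = 'the digit sum of n is a multiple of 9' is denied; since P → Q, P must also fail.

Not (n is a multiple of 9).


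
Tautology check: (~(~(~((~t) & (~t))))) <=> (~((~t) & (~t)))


Build the truth table over {t}:
t | φ
-----
False | True
True | True
Every row evaluates to true.

Yes, it is a tautology.


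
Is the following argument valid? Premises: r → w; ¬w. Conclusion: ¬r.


This matches the form of modus tollens: the conclusion follows in every model of the premises.

Valid.


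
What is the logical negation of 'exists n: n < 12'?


¬(forall x: φ) = exists x: ¬φ, and ¬(exists x: φ) = forall x: ¬φ.
Apply to the existential statement.

forall n: ~(n < 12)


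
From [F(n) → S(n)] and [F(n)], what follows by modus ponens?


Modus ponens: from (P → Q) and P, infer Q.
P = 'F(n)' is asserted, and P → Q holds, so Q follows.

S(n).


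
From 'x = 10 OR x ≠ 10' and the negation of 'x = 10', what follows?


Disjunctive syllogism: from (P ∨ Q) and ¬P, infer Q.
One disjunct, 'x = 10', is ruled out; the other must hold.

x ≠ 10


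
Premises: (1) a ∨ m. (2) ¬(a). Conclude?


Disjunctive syllogism: from (P ∨ Q) and ¬P, infer Q.
One disjunct, 'a', is ruled out; the other must hold.

m


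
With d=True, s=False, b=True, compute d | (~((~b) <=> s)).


Substitute d=True, s=False, b=True:
~b = False
(~b) <=> s = False <=> False = True
~((~b) <=> s) = False
d | (~((~b) <=> s)) = True | False = True

True


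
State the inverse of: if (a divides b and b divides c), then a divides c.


The inverse of (P → Q) is (¬P → ¬Q). It is equivalent to the converse, not to the original.
Here P = '(a divides b and b divides c)' and Q = 'a divides c'.

If not ((a divides b and b divides c)), then not (a divides c).


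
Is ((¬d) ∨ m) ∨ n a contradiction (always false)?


Truth table over {d, m, n}:
d | m | n | φ
-------------
F | F | F | T
T | F | F | F
F | T | F | T
T | T | F | T
F | F | T | T
T | F | T | T
F | T | T | T
T | T | T | T
Satisfying assignment at row 1: d=F, m=F, n=F gives T.

No, it is not a contradiction.


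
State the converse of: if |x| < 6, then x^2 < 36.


The converse of (P → Q) is (Q → P). It is not in general equivalent to the original.
Here P = '|x| < 6' and Q = 'x^2 < 36'.

If x^2 < 36, then |x| < 6.


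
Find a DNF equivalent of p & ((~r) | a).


Step 1: Distribute ∧ over ∨: p ∧ ((¬r) ∨ a) = (p ∧ (¬r)) ∨ (p ∧ a).

(p & (~r)) | (p & a)


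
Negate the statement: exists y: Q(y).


¬(forall x: φ) = exists x: ¬φ, and ¬(exists x: φ) = forall x: ¬φ.
Apply to the existential statement.

forall y: ~(Q(y))


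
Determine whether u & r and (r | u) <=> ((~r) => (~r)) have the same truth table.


Compare truth tables:
r | u | φ | ψ
-------------
False | False | False | False
True | False | False | True
False | True | False | True
True | True | True | True
They differ at row 2 (r=True, u=False): φ=False but ψ=True.

No, they are not logically equivalent.


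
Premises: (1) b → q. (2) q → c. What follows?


Hypothetical syllogism: from (P → Q) and (Q → R), infer (P → R).
Chain the two implications through the shared middle term 'q'.

b → c


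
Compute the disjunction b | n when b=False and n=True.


Disjunction is false only when both operands are false.
Substitute: b=False, n=True.
False | True evaluates to True.

True


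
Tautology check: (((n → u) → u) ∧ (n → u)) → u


Build the truth table over {n, u}:
n | u | φ
---------
F | F | T
T | F | T
F | T | T
T | T | T
Every row evaluates to true.

Yes, it is a tautology.


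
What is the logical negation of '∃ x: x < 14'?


¬(∀ x: φ) = ∃ x: ¬φ, and ¬(∃ x: φ) = ∀ x: ¬φ.
Apply to the existential statement.

∀ x: ¬(x < 14)


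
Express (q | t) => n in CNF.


Step 1: Rewrite as ¬(q ∨ t) ∨ n = (¬q ∧ ¬t) ∨ n.
Step 2: Distribute ∨ over ∧.

((~q) | n) & ((~t) | n)


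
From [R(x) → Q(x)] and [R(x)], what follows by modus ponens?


Modus ponens: from (P → Q) and P, infer Q.
P = 'R(x)' is asserted, and P → Q holds, so Q follows.

Q(x).


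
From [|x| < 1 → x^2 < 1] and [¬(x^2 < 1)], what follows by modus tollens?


Modus tollens: from (P → Q) and ¬Q, infer ¬P.
Q = 'x^2 < 1' is denied; since P → Q, P must also fail.

Not (|x| < 1).


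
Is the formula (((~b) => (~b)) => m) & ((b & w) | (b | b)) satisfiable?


Search for a satisfying assignment over {b, m, w}.
Try b=True, m=True, w=False: the formula evaluates to True.
A satisfying assignment exists.

Satisfiable.


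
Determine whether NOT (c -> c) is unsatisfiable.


Truth table over {c}:
c | φ
-----
F | F
T | F
Every row is false.

Yes, it is a contradiction.


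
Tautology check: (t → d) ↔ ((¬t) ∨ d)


Build the truth table over {d, t}:
d | t | φ
---------
F | F | T
T | F | T
F | T | T
T | T | T
Every row evaluates to true.

Yes, it is a tautology.


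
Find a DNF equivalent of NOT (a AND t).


Step 1: Apply De Morgan: ¬(a ∧ t) = ¬a ∨ ¬t.

(NOT a) OR (NOT t)


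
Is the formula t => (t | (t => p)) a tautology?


Build the truth table over {p, t}:
p | t | φ
---------
False | False | True
True | False | True
False | True | True
True | True | True
Every row evaluates to true.

Yes, it is a tautology.


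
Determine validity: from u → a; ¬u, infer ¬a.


This is denying the antecedent (fallacy). There exist truth assignments where the premises are all true but the conclusion is false.

Invalid.


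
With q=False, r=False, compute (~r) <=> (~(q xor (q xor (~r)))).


Substitute q=False, r=False:
~r = True
~r = True
q xor (~r) = False xor True = True
q xor (q xor (~r)) = False xor True = True
~(q xor (q xor (~r))) = False
(~r) <=> (~(q xor (q xor (~r)))) = True <=> False = False

False


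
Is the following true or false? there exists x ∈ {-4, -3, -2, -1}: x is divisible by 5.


Evaluate the predicate on each element: -4:F, -3:F, -2:F, -1:F.
No element satisfies the predicate.

F


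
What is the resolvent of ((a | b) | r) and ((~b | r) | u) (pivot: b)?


The clauses contain complementary literals b and ~b.
Resolution eliminates this pair and disjoins the remaining literals (merging duplicates).

((r | a) | u)


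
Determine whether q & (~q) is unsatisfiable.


Truth table over {q}:
q | φ
-----
False | False
True | False
Every row is false.

Yes, it is a contradiction.


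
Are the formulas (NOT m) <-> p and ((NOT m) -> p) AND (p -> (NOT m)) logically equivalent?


Compare truth tables:
m | p | φ | ψ
-------------
F | F | F | F
T | F | T | T
F | T | T | T
T | T | F | F
The columns φ and ψ agree on every row.

Yes, they are logically equivalent.


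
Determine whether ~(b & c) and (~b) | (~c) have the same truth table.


Compare truth tables:
b | c | φ | ψ
-------------
False | False | True | True
True | False | True | True
False | True | True | True
True | True | False | False
The columns φ and ψ agree on every row.

Yes, they are logically equivalent.


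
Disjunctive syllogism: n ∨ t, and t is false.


Disjunctive syllogism: from (P ∨ Q) and ¬P, infer Q.
One disjunct, 't', is ruled out; the other must hold.

n


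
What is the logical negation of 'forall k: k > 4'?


¬(forall x: φ) = exists x: ¬φ, and ¬(exists x: φ) = forall x: ¬φ.
Apply to the universal statement.

exists k: ~(k > 4)


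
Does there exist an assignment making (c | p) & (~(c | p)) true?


Check all 4 assignments over {c, p}:
c | p | φ
---------
False | False | False
True | False | False
False | True | False
True | True | False
No assignment makes the formula true.

Unsatisfiable.


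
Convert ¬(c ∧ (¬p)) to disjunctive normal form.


Step 1: Apply De Morgan: ¬(c ∧ (¬p)) = ¬c ∨ ¬(¬p).
Step 2: Eliminate any double negations (¬¬X = X).

(¬c) ∨ p


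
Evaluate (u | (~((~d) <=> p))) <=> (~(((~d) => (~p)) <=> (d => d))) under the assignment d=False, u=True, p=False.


Substitute d=False, u=True, p=False:
… (earlier sub-steps elided)
(~d) <=> p = True <=> False = False
~((~d) <=> p) = True
u | (~((~d) <=> p)) = True | True = True
~d = True
~p = True
(~d) => (~p) = True => True = True
d => d = False => False = True
((~d) => (~p)) <=> (d => d) = True <=> True = True
~(((~d) => (~p)) <=> (d => d)) = False
(u | (~((~d) <=> p))) <=> (~(((~d) => (~p)) <=> (d => d))) = True <=> False = False

False


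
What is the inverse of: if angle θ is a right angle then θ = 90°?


The inverse of (P → Q) is (¬P → ¬Q). It is equivalent to the converse, not to the original.
Here P = 'angle θ is a right angle' and Q = 'θ = 90°'.

If not (angle θ is a right angle), then not (θ = 90°).


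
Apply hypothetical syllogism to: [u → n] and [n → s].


Hypothetical syllogism: from (P → Q) and (Q → R), infer (P → R).
Chain the two implications through the shared middle term 'n'.

u → s


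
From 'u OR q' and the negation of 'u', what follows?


Disjunctive syllogism: from (P ∨ Q) and ¬P, infer Q.
One disjunct, 'u', is ruled out; the other must hold.

q


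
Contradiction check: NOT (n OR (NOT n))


Truth table over {n}:
n | φ
-----
F | F
T | F
Every row is false.

Yes, it is a contradiction.


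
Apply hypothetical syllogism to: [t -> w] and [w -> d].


Hypothetical syllogism: from (P → Q) and (Q → R), infer (P → R).
Chain the two implications through the shared middle term 'w'.

t -> d


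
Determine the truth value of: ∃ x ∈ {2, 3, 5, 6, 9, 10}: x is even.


Evaluate the predicate on each element: 2:T, 3:F, 5:F, 6:T, 9:F, 10:T.
Witness x = 2 satisfies the predicate.

T


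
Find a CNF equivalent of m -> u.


Step 1: Rewrite m → u as ¬m ∨ u.

(NOT m) OR u


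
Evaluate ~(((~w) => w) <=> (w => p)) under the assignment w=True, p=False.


Substitute w=True, p=False:
~w = False
(~w) => w = False => True = True
w => p = True => False = False
((~w) => w) <=> (w => p) = True <=> False = False
~(((~w) => w) <=> (w => p)) = True

True


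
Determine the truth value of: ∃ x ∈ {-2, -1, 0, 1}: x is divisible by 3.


Evaluate the predicate on each element: -2:F, -1:F, 0:T, 1:F.
Witness x = 0 satisfies the predicate.

T


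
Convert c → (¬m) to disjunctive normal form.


Step 1: Rewrite c → (¬m) as ¬c ∨ (¬m).

(¬c) ∨ (¬m)


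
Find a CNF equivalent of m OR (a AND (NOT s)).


Step 1: Distribute ∨ over ∧: m ∨ (a ∧ (¬s)) = (m ∨ a) ∧ (m ∨ (¬s)).

(m OR a) AND (m OR (NOT s))


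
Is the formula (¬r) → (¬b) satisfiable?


Search for a satisfying assignment over {b, r}.
Try b=F, r=F: the formula evaluates to T.
A satisfying assignment exists.

Satisfiable.


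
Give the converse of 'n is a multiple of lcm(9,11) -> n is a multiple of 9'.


The converse of (P → Q) is (Q → P). It is not in general equivalent to the original.
Here P = 'n is a multiple of lcm(9,11)' and Q = 'n is a multiple of 9'.

If n is a multiple of 9, then n is a multiple of lcm(9,11).


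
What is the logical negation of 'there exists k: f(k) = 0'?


¬(for all x: φ) = there exists x: ¬φ, and ¬(there exists x: φ) = for all x: ¬φ.
Apply to the existential statement.

for all k: NOT(f(k) = 0)


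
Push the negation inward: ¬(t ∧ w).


De Morgan: the negation of a conjunction is the disjunction of the negations.
Distribute ¬ across ∧, flipping it to ∨, and negate each literal.

(¬t) ∨ (¬w)


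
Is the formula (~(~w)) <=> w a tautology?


Build the truth table over {w}:
w | φ
-----
False | True
True | True
Every row evaluates to true.

Yes, it is a tautology.


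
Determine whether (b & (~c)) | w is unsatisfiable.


Truth table over {b, c, w}:
b | c | w | φ
-------------
False | False | False | False
True | False | False | True
False | True | False | False
True | True | False | False
False | False | True | True
True | False | True | True
False | True | True | True
True | True | True | True
Satisfying assignment at row 2: b=True, c=False, w=False gives True.

No, it is not a contradiction.


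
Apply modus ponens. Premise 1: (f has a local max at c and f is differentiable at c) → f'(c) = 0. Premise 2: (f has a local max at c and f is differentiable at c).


Modus ponens: from (P → Q) and P, infer Q.
P = '(f has a local max at c and f is differentiable at c)' is asserted, and P → Q holds, so Q follows.

f'(c) = 0.


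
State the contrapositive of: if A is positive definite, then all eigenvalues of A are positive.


The contrapositive of (P → Q) is (¬Q → ¬P); it is logically equivalent to the original.
Here P = 'A is positive definite' and Q = 'all eigenvalues of A are positive'.

If not (all eigenvalues of A are positive), then not (A is positive definite).


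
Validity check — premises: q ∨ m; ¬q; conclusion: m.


This matches the form of disjunctive syllogism: the conclusion follows in every model of the premises.

Valid.


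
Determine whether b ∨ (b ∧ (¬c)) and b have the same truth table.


Compare truth tables:
b | c | φ | ψ
-------------
F | F | F | F
T | F | T | T
F | T | F | F
T | T | T | T
The columns φ and ψ agree on every row.

Yes, they are logically equivalent.


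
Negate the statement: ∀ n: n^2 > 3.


¬(∀ x: φ) = ∃ x: ¬φ, and ¬(∃ x: φ) = ∀ x: ¬φ.
Apply to the universal statement.

∃ n: ¬(n^2 > 3)


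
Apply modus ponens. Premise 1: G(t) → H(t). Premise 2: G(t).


Modus ponens: from (P → Q) and P, infer Q.
P = 'G(t)' is asserted, and P → Q holds, so Q follows.

H(t).


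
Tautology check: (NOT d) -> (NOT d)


Build the truth table over {d}:
d | φ
-----
F | T
T | T
Every row evaluates to true.

Yes, it is a tautology.


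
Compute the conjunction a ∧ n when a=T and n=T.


Conjunction is true only when both operands are true.
Substitute: a=T, n=T.
T ∧ T evaluates to T.

T


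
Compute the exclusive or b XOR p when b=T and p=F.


Exclusive or is true when exactly one operand is true.
Substitute: b=T, p=F.
T XOR F evaluates to T.

T


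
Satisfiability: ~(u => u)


Check all 2 assignments over {u}:
u | φ
-----
False | False
True | False
No assignment makes the formula true.

Unsatisfiable.


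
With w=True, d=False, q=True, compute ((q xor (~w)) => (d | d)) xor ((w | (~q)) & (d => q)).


Substitute w=True, d=False, q=True:
~w = False
q xor (~w) = True xor False = True
d | d = False | False = False
(q xor (~w)) => (d | d) = True => False = False
~q = False
w | (~q) = True | False = True
d => q = False => True = True
(w | (~q)) & (d => q) = True & True = True
((q xor (~w)) => (d | d)) xor ((w | (~q)) & (d => q)) = False xor True = True

True


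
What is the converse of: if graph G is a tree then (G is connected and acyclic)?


The converse of (P → Q) is (Q → P). It is not in general equivalent to the original.
Here P = 'graph G is a tree' and Q = '(G is connected and acyclic)'.

If (G is connected and acyclic), then graph G is a tree.


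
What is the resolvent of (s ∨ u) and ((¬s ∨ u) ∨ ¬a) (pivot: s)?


The clauses contain complementary literals s and ¬s.
Resolution eliminates this pair and disjoins the remaining literals (merging duplicates).

(u ∨ ¬a)


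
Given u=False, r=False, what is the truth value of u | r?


Disjunction is false only when both operands are false.
Substitute: u=False, r=False.
False | False evaluates to False.

False


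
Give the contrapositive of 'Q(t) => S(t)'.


The contrapositive of (P → Q) is (¬Q → ¬P); it is logically equivalent to the original.
Here P = 'Q(t)' and Q = 'S(t)'.

If not (S(t)), then not (Q(t)).


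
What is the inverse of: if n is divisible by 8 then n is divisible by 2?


The inverse of (P → Q) is (¬P → ¬Q). It is equivalent to the converse, not to the original.
Here P = 'n is divisible by 8' and Q = 'n is divisible by 2'.

If not (n is divisible by 8), then not (n is divisible by 2).


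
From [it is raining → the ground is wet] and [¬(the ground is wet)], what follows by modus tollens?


Modus tollens: from (P → Q) and ¬Q, infer ¬P.
Q = 'the ground is wet' is denied; since P → Q, P must also fail.

Not (it is raining).


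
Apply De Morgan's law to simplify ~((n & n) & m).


De Morgan: the negation of a conjunction is the disjunction of the negations.
Distribute ~ across &, flipping it to |, and negate each literal.

((~n) | (~n)) | (~m)


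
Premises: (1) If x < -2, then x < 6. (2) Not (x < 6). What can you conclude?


Modus tollens: from (P → Q) and ¬Q, infer ¬P.
Q = 'x < 6' is denied; since P → Q, P must also fail.

Not (x < -2).


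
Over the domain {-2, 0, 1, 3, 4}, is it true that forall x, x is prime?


Evaluate the predicate on each element: -2:False, 0:False, 1:False, 3:True, 4:False.
Counterexample x = -2 fails the predicate.

False


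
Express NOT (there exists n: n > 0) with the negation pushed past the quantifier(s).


¬(for all x: φ) = there exists x: ¬φ, and ¬(there exists x: φ) = for all x: ¬φ.
Apply to the existential statement.

for all n: NOT(n > 0)


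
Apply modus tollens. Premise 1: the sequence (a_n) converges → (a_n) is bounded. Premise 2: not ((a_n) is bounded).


Modus tollens: from (P → Q) and ¬Q, infer ¬P.
Q = '(a_n) is bounded' is denied; since P → Q, P must also fail.

Not (the sequence (a_n) converges).


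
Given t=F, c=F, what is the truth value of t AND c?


Conjunction is true only when both operands are true.
Substitute: t=F, c=F.
F AND F evaluates to F.

F


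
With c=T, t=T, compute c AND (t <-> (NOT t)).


Substitute c=T, t=T:
NOT t = F
t <-> (NOT t) = T <-> F = F
c AND (t <-> (NOT t)) = T AND F = F

F


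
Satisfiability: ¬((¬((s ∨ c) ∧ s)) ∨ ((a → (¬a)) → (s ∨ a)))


Check all 8 assignments over {a, c, s}:
a | c | s | φ
-------------
F | F | F | F
T | F | F | F
F | T | F | F
T | T | F | F
F | F | T | F
T | F | T | F
F | T | T | F
T | T | T | F
No assignment makes the formula true.

Unsatisfiable.


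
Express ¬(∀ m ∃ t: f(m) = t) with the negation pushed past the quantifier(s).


Negation flips each quantifier (∀↔∃) and negates the inner predicate.
¬(∀ m ∃ t: φ) = ∃ m ∀ t: ¬φ.

∃ m ∀ t: ¬(f(m) = t)


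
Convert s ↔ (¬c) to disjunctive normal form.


Step 1: s ↔ (¬c) is true exactly when both agree: (s ∧ (¬c)) ∨ (¬s ∧ ¬(¬c)).
Step 2: Eliminate any double negations (¬¬X = X).

(s ∧ (¬c)) ∨ ((¬s) ∧ c)


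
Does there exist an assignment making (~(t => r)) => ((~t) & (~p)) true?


Search for a satisfying assignment over {p, r, t}.
Try p=False, r=False, t=False: the formula evaluates to True.
A satisfying assignment exists.

Satisfiable.


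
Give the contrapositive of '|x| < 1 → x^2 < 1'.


The contrapositive of (P → Q) is (¬Q → ¬P); it is logically equivalent to the original.
Here P = '|x| < 1' and Q = 'x^2 < 1'.

If not (x^2 < 1), then not (|x| < 1).


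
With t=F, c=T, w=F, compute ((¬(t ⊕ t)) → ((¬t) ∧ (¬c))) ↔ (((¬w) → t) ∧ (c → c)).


Substitute t=F, c=T, w=F:
… (earlier sub-steps elided)
¬(t ⊕ t) = T
¬t = T
¬c = F
(¬t) ∧ (¬c) = T ∧ F = F
(¬(t ⊕ t)) → ((¬t) ∧ (¬c)) = T → F = F
¬w = T
(¬w) → t = T → F = F
c → c = T → T = T
((¬w) → t) ∧ (c → c) = F ∧ T = F
((¬(t ⊕ t)) → ((¬t) ∧ (¬c))) ↔ (((¬w) → t) ∧ (c → c)) = F ↔ F = T

T


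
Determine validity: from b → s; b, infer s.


This matches the form of modus ponens: the conclusion follows in every model of the premises.

Valid.


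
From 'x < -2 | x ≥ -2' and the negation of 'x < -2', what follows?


Disjunctive syllogism: from (P ∨ Q) and ¬P, infer Q.
One disjunct, 'x < -2', is ruled out; the other must hold.

x ≥ -2


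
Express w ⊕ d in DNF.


Step 1: w ⊕ d is true exactly when they disagree: (w ∧ ¬d) ∨ (¬w ∧ d).

(w ∧ (¬d)) ∨ ((¬w) ∧ d)


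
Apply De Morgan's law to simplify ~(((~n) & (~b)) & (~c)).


De Morgan: the negation of a conjunction is the disjunction of the negations.
Distribute ~ across &, flipping it to |, and negate each literal.

(n | b) | c


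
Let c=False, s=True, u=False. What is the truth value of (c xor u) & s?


Substitute c=False, s=True, u=False:
c xor u = False xor False = False
(c xor u) & s = False & True = False

False


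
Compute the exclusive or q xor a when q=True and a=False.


Exclusive or is true when exactly one operand is true.
Substitute: q=True, a=False.
True xor False evaluates to True.

True


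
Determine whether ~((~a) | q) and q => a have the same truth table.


Compare truth tables:
a | q | φ | ψ
-------------
False | False | False | True
True | False | True | True
False | True | False | False
True | True | False | True
They differ at row 1 (a=False, q=False): φ=False but ψ=True.

No, they are not logically equivalent.


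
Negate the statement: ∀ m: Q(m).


¬(∀ x: φ) = ∃ x: ¬φ, and ¬(∃ x: φ) = ∀ x: ¬φ.
Apply to the universal statement.

∃ m: ¬(Q(m))


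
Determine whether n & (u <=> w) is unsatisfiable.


Truth table over {n, u, w}:
n | u | w | φ
-------------
False | False | False | False
True | False | False | True
False | True | False | False
True | True | False | False
False | False | True | False
True | False | True | False
False | True | True | False
True | True | True | True
Satisfying assignment at row 2: n=True, u=False, w=False gives True.

No, it is not a contradiction.


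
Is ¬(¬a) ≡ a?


Compare truth tables:
a | φ | ψ
---------
F | F | F
T | T | T
The columns φ and ψ agree on every row.

Yes, they are logically equivalent.


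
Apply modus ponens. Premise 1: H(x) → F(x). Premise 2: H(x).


Modus ponens: from (P → Q) and P, infer Q.
P = 'H(x)' is asserted, and P → Q holds, so Q follows.

F(x).


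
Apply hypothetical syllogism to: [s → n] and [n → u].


Hypothetical syllogism: from (P → Q) and (Q → R), infer (P → R).
Chain the two implications through the shared middle term 'n'.

s → u


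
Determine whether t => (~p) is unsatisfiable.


Truth table over {p, t}:
p | t | φ
---------
False | False | True
True | False | True
False | True | True
True | True | False
Satisfying assignment at row 1: p=False, t=False gives True.

No, it is not a contradiction.


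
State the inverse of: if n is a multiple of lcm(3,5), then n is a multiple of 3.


The inverse of (P → Q) is (¬P → ¬Q). It is equivalent to the converse, not to the original.
Here P = 'n is a multiple of lcm(3,5)' and Q = 'n is a multiple of 3'.

If not (n is a multiple of lcm(3,5)), then not (n is a multiple of 3).


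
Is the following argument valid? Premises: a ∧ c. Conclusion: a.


This matches the form of conjunction elimination: the conclusion follows in every model of the premises.

Valid.


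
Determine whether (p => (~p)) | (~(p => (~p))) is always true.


Build the truth table over {p}:
p | φ
-----
False | True
True | True
Every row evaluates to true.

Yes, it is a tautology.


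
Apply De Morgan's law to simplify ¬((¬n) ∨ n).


De Morgan: the negation of a disjunction is the conjunction of the negations.
Distribute ¬ across ∨, flipping it to ∧, and negate each literal.

n ∧ (¬n)


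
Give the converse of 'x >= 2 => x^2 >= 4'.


The converse of (P → Q) is (Q → P). It is not in general equivalent to the original.
Here P = 'x >= 2' and Q = 'x^2 >= 4'.

If x^2 >= 4, then x >= 2.


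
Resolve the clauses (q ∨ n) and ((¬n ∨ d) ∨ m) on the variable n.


The clauses contain complementary literals n and ¬n.
Resolution eliminates this pair and disjoins the remaining literals (merging duplicates).

((q ∨ d) ∨ m)


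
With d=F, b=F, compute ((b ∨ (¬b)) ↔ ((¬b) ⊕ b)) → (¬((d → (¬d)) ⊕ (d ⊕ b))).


Substitute d=F, b=F:
… (earlier sub-steps elided)
b ∨ (¬b) = F ∨ T = T
¬b = T
(¬b) ⊕ b = T ⊕ F = T
(b ∨ (¬b)) ↔ ((¬b) ⊕ b) = T ↔ T = T
¬d = T
d → (¬d) = F → T = T
d ⊕ b = F ⊕ F = F
(d → (¬d)) ⊕ (d ⊕ b) = T ⊕ F = T
¬((d → (¬d)) ⊕ (d ⊕ b)) = F
((b ∨ (¬b)) ↔ ((¬b) ⊕ b)) → (¬((d → (¬d)) ⊕ (d ⊕ b))) = T → F = F

F


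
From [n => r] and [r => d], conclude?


Hypothetical syllogism: from (P → Q) and (Q → R), infer (P → R).
Chain the two implications through the shared middle term 'r'.

n => d


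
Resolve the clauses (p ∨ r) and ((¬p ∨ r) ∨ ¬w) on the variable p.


The clauses contain complementary literals p and ¬p.
Resolution eliminates this pair and disjoins the remaining literals (merging duplicates).

(r ∨ ¬w)


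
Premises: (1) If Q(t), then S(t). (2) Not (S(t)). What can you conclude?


Modus tollens: from (P → Q) and ¬Q, infer ¬P.
Q = 'S(t)' is denied; since P → Q, P must also fail.

Not (Q(t)).


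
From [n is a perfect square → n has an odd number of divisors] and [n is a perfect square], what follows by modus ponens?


Modus ponens: from (P → Q) and P, infer Q.
P = 'n is a perfect square' is asserted, and P → Q holds, so Q follows.

n has an odd number of divisors.


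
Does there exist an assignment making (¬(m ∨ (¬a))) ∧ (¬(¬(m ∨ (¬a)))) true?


Check all 4 assignments over {a, m}:
a | m | φ
---------
F | F | F
T | F | F
F | T | F
T | T | F
No assignment makes the formula true.

Unsatisfiable.


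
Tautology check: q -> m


Build the truth table over {m, q}:
m | q | φ
---------
F | F | T
T | F | T
F | T | F
T | T | T
Counterexample at row 3: with m=F, q=T, the formula is F.

No, it is not a tautology.


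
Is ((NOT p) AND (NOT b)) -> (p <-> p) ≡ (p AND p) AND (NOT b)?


Compare truth tables:
b | p | φ | ψ
-------------
F | F | T | F
T | F | T | F
F | T | T | T
T | T | T | F
They differ at row 1 (b=F, p=F): φ=T but ψ=F.

No, they are not logically equivalent.


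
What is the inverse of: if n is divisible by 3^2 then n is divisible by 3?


The inverse of (P → Q) is (¬P → ¬Q). It is equivalent to the converse, not to the original.
Here P = 'n is divisible by 3^2' and Q = 'n is divisible by 3'.

If not (n is divisible by 3^2), then not (n is divisible by 3).


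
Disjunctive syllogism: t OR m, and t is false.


Disjunctive syllogism: from (P ∨ Q) and ¬P, infer Q.
One disjunct, 't', is ruled out; the other must hold.

m


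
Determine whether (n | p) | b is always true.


Build the truth table over {b, n, p}:
b | n | p | φ
-------------
False | False | False | False
True | False | False | True
False | True | False | True
True | True | False | True
False | False | True | True
True | False | True | True
False | True | True | True
True | True | True | True
Counterexample at row 1: with b=False, n=False, p=False, the formula is False.

No, it is not a tautology.


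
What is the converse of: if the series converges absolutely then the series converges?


The converse of (P → Q) is (Q → P). It is not in general equivalent to the original.
Here P = 'the series converges absolutely' and Q = 'the series converges'.

If the series converges, then the series converges absolutely.


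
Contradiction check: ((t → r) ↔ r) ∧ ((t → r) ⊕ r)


Truth table over {r, t}:
r | t | φ
---------
F | F | F
T | F | F
F | T | F
T | T | F
Every row is false.

Yes, it is a contradiction.


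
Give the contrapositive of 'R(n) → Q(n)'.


The contrapositive of (P → Q) is (¬Q → ¬P); it is logically equivalent to the original.
Here P = 'R(n)' and Q = 'Q(n)'.

If not (Q(n)), then not (R(n)).


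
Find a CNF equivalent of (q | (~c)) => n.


Step 1: Rewrite as ¬(q ∨ (¬c)) ∨ n = (¬q ∧ ¬(¬c)) ∨ n.
Step 2: Distribute ∨ over ∧.
Step 3: Eliminate any double negations (¬¬X = X).

((~q) | n) & (c | n)


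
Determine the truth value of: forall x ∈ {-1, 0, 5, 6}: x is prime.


Evaluate the predicate on each element: -1:False, 0:False, 5:True, 6:False.
Counterexample x = -1 fails the predicate.

False


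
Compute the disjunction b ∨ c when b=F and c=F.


Disjunction is false only when both operands are false.
Substitute: b=F, c=F.
F ∨ F evaluates to F.

F


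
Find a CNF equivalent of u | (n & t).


Step 1: Distribute ∨ over ∧: u ∨ (n ∧ t) = (u ∨ n) ∧ (u ∨ t).

(u | n) & (u | t)


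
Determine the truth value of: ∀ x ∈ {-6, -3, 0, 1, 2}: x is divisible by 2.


Evaluate the predicate on each element: -6:T, -3:F, 0:T, 1:F, 2:T.
Counterexample x = -3 fails the predicate.

F


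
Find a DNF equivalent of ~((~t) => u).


Step 1: Rewrite implication then negate: ¬(¬(¬t) ∨ u) = (¬t) ∧ ¬u.

(~t) & (~u)


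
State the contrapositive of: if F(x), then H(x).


The contrapositive of (P → Q) is (¬Q → ¬P); it is logically equivalent to the original.
Here P = 'F(x)' and Q = 'H(x)'.

If not (H(x)), then not (F(x)).


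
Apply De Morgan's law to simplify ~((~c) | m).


De Morgan: the negation of a disjunction is the conjunction of the negations.
Distribute ~ across |, flipping it to &, and negate each literal.

c & (~m)


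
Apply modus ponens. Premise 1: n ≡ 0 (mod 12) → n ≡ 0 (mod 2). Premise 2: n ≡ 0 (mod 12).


Modus ponens: from (P → Q) and P, infer Q.
P = 'n ≡ 0 (mod 12)' is asserted, and P → Q holds, so Q follows.

n ≡ 0 (mod 2).


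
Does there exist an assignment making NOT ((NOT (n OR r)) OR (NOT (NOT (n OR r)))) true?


Check all 4 assignments over {n, r}:
n | r | φ
---------
F | F | F
T | F | F
F | T | F
T | T | F
No assignment makes the formula true.

Unsatisfiable.


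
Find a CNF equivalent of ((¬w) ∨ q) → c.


Step 1: Rewrite as ¬((¬w) ∨ q) ∨ c = (¬(¬w) ∧ ¬q) ∨ c.
Step 2: Distribute ∨ over ∧.
Step 3: Eliminate any double negations (¬¬X = X).

(w ∨ c) ∧ ((¬q) ∨ c)


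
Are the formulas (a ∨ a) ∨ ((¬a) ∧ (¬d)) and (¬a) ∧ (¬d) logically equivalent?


Compare truth tables:
a | d | φ | ψ
-------------
F | F | T | T
T | F | T | F
F | T | F | F
T | T | T | F
They differ at row 2 (a=T, d=F): φ=T but ψ=F.

No, they are not logically equivalent.


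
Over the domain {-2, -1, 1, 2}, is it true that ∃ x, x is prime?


Evaluate the predicate on each element: -2:F, -1:F, 1:F, 2:T.
Witness x = 2 satisfies the predicate.

T


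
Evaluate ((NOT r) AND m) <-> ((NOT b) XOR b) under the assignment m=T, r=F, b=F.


Substitute m=T, r=F, b=F:
NOT r = T
(NOT r) AND m = T AND T = T
NOT b = T
(NOT b) XOR b = T XOR F = T
((NOT r) AND m) <-> ((NOT b) XOR b) = T <-> T = T

T


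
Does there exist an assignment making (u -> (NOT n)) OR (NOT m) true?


Search for a satisfying assignment over {m, n, u}.
Try m=F, n=F, u=F: the formula evaluates to T.
A satisfying assignment exists.

Satisfiable.


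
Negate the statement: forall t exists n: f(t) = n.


Negation flips each quantifier (∀↔∃) and negates the inner predicate.
¬(forall t exists n: φ) = exists t forall n: ¬φ.

exists t forall n: ~(f(t) = n)


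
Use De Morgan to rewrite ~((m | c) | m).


De Morgan: the negation of a disjunction is the conjunction of the negations.
Distribute ~ across |, flipping it to &, and negate each literal.

((~m) & (~c)) & (~m)


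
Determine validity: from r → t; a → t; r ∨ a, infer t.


This matches the form of proof by cases: the conclusion follows in every model of the premises.

Valid.


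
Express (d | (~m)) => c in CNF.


Step 1: Rewrite as ¬(d ∨ (¬m)) ∨ c = (¬d ∧ ¬(¬m)) ∨ c.
Step 2: Distribute ∨ over ∧.
Step 3: Eliminate any double negations (¬¬X = X).

((~d) | c) & (m | c)


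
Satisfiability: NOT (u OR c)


Search for a satisfying assignment over {c, u}.
Try c=F, u=F: the formula evaluates to T.
A satisfying assignment exists.

Satisfiable.


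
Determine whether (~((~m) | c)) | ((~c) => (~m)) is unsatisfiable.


Truth table over {c, m}:
c | m | φ
---------
False | False | True
True | False | True
False | True | True
True | True | True
Satisfying assignment at row 1: c=False, m=False gives True.

No, it is not a contradiction.


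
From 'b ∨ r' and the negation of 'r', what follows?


Disjunctive syllogism: from (P ∨ Q) and ¬P, infer Q.
One disjunct, 'r', is ruled out; the other must hold.

b


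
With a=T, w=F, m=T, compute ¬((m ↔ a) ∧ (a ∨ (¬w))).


Substitute a=T, w=F, m=T:
m ↔ a = T ↔ T = T
¬w = T
a ∨ (¬w) = T ∨ T = T
(m ↔ a) ∧ (a ∨ (¬w)) = T ∧ T = T
¬((m ↔ a) ∧ (a ∨ (¬w))) = F

F


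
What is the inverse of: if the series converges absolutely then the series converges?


The inverse of (P → Q) is (¬P → ¬Q). It is equivalent to the converse, not to the original.
Here P = 'the series converges absolutely' and Q = 'the series converges'.

If not (the series converges absolutely), then not (the series converges).


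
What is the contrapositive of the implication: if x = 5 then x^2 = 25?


The contrapositive of (P → Q) is (¬Q → ¬P); it is logically equivalent to the original.
Here P = 'x = 5' and Q = 'x^2 = 25'.

If not (x^2 = 25), then not (x = 5).


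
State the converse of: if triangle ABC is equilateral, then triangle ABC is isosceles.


The converse of (P → Q) is (Q → P). It is not in general equivalent to the original.
Here P = 'triangle ABC is equilateral' and Q = 'triangle ABC is isosceles'.

If triangle ABC is isosceles, then triangle ABC is equilateral.
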